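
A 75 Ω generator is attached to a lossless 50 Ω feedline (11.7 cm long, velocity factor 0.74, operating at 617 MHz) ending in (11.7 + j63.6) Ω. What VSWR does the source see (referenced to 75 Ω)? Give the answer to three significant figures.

λ = v/f = 0.74·c / 617 MHz = 0.36 m
βl = 2π·l/λ = 2π × 0.325 = 117°
tan(βl) = -1.96
Z_in = Z_0·(Z_L + jZ_0·tanβl)/(Z_0 + jZ_L·tanβl) = 4.56 − j9.22 Ω
Γ_s = (Z_in − Z_s)/(Z_in + Z_s) = (-70.4 − j9.22)/(79.6 − j9.22), |Γ_s| = 0.887
VSWR = (1 + |Γ_s|)/(1 − |Γ_s|)

VSWR ≈ 16.7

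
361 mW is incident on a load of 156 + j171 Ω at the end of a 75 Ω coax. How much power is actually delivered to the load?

|Γ| = |(81 + j171)/(231 + j171)| = 0.658
|Γ|² = 0.433
P_refl = |Γ|²·P_inc = 156 mW, P_del = (1 − |Γ|²)·P_inc = 205 mW

P_delivered ≈ 205 mW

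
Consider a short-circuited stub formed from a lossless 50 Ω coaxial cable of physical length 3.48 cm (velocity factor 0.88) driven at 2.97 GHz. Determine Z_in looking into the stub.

Z_in ≈ −j40.6 Ω

λ = v/f = 0.88·c / 2.97 GHz = 0.0889 m
βl = 2π·l/λ = 2π × 0.391 = 141°
tan(βl) = -0.812
For a short-circuited stub, Z_in = jZ_0·tan(βl)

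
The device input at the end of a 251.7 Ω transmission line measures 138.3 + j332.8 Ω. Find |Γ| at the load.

Γ = (Z_L − Z_0)/(Z_L + Z_0) = (-113.4 + j332.8)/(390 + j332.8)
|Γ| = 352/513

|Γ| ≈ 0.686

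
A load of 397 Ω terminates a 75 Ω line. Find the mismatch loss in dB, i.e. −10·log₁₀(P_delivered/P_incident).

Γ = (397 − 75)/(397 + 75) = 0.682
|Γ|² = 0.465, so P_del/P_inc = 1 − |Γ|² = 0.535
ML = −10·log₁₀(1 − |Γ|²)

mismatch loss ≈ 2.72 dB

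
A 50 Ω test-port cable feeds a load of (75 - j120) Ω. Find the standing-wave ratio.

VSWR ≈ 5.84

Γ = (Z_L − Z_0)/(Z_L + Z_0) = (25 − j120)/(125 − j120)
|Γ| = 123/173 = 0.707
VSWR = (1 + |Γ|)/(1 − |Γ|) = 1.71/0.293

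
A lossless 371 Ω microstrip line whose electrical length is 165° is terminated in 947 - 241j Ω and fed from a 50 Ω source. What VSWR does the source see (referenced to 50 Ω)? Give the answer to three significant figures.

VSWR ≈ 20

tan(βl) = -0.268
Z_in = Z_0·(Z_L + jZ_0·tanβl)/(Z_0 + jZ_L·tanβl) = 883 + j319 Ω
Γ_s = (Z_in − Z_s)/(Z_in + Z_s) = (833 + j319)/(933 + j319), |Γ_s| = 0.905
VSWR = (1 + |Γ_s|)/(1 − |Γ_s|)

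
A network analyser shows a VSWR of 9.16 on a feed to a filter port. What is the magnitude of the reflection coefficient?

|Γ| ≈ 0.803

|Γ| = (S − 1)/(S + 1) = (9.16 − 1)/(9.16 + 1) = 8.16/10.2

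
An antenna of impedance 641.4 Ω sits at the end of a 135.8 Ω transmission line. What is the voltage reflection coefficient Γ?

Γ = 0.651

Γ = (Z_L − Z_0)/(Z_L + Z_0) = (641.4 − 135.8)/(641.4 + 135.8) = 505.6/777.2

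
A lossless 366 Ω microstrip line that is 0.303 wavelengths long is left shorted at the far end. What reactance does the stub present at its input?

βl = 2π × 0.303 = 109°
tan(βl) = -2.89
For a shorted stub, Z_in = jZ_0·tan(βl)

X_in ≈ -1060 Ω (capacitive)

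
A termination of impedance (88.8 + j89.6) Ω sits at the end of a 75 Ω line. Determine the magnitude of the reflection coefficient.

Γ = (Z_L − Z_0)/(Z_L + Z_0) = (13.8 + j89.6)/(163.8 + j89.6)
|Γ| = 90.7/187

|Γ| ≈ 0.486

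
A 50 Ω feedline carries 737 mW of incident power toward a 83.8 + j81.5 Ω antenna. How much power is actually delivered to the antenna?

|Γ| = |(33.8 + j81.5)/(133.8 + j81.5)| = 0.563
|Γ|² = 0.317
P_refl = |Γ|²·P_inc = 234 mW, P_del = (1 − |Γ|²)·P_inc = 503 mW

P_delivered ≈ 503 mW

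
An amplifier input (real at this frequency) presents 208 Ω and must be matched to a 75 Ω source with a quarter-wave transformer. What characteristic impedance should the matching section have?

Z_qwt ≈ 125 Ω

Z_qwt = √(Z_0·R_L) = √(75 × 208) = √15600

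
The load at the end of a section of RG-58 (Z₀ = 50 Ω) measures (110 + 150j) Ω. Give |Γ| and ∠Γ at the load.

Γ = (Z_L − Z_0)/(Z_L + Z_0) = (60 + j150)/(160 + j150)
|Γ| = 162/219 = 0.737

Γ ≈ 0.737 ∠ 25°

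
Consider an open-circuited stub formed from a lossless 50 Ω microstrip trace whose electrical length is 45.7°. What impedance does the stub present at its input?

tan(βl) = 1.02
For an open-circuited stub, Z_in = −jZ_0·cot(βl) = −jZ_0/tan(βl)

Z_in ≈ −j48.8 Ω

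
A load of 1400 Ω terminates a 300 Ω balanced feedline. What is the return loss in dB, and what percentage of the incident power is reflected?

RL ≈ 3.78 dB; 41.9% of incident power reflected

Γ = (1400 − 300)/(1400 + 300) = 0.647
RL = −20·log₁₀(0.647) = 3.78 dB
P_refl/P_inc = |Γ|² = 0.419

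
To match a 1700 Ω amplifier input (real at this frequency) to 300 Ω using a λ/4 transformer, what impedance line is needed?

Z_qwt = √(Z_0·R_L) = √(300 × 1700) = √510000

Z_qwt ≈ 714 Ω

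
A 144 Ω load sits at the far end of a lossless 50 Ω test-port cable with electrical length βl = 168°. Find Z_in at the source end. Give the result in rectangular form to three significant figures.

Z_in ≈ 109 + j56.4 Ω

tan(βl) = tan(168°) = -0.213
Z_in = Z_0·(Z_L + jZ_0·tanβl)/(Z_0 + jZ_L·tanβl)
     = 50·(144 − j10.6)/(50 − j30.6)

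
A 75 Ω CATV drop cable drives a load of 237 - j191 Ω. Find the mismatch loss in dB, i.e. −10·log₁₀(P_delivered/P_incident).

mismatch loss ≈ 2.75 dB

Γ = (162 − j191)/(312 − j191), |Γ| = 0.685
|Γ|² = 0.469, so P_del/P_inc = 1 − |Γ|² = 0.531
ML = −10·log₁₀(1 − |Γ|²)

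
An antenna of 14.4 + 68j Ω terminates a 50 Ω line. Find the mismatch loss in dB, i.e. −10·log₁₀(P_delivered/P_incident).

Γ = (-35.6 + j68)/(64.4 + j68), |Γ| = 0.82
|Γ|² = 0.672, so P_del/P_inc = 1 − |Γ|² = 0.328
ML = −10·log₁₀(1 − |Γ|²)

mismatch loss ≈ 4.84 dB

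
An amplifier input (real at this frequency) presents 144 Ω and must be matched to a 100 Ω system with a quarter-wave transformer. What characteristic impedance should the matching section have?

Z_qwt ≈ 120 Ω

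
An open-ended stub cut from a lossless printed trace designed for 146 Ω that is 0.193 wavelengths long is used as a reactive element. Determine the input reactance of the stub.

X_in ≈ -54.6 Ω (capacitive)

βl = 2π × 0.193 = 69.5°
tan(βl) = 2.67
For an open-ended stub, Z_in = −jZ_0·cot(βl) = −jZ_0/tan(βl)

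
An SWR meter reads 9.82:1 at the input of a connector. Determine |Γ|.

|Γ| = (S − 1)/(S + 1) = (9.82 − 1)/(9.82 + 1) = 8.82/10.8

|Γ| ≈ 0.815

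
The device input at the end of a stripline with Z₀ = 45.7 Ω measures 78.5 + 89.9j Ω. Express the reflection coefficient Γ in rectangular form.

Γ = (Z_L − Z_0)/(Z_L + Z_0) = (32.8 + j89.9)/(124.2 + j89.9)

Γ ≈ 0.517 + j0.35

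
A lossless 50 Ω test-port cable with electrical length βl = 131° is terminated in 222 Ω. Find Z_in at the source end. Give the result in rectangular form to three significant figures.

Z_in ≈ 19 + j39.7 Ω

tan(βl) = tan(131°) = -1.15
Z_in = Z_0·(Z_L + jZ_0·tanβl)/(Z_0 + jZ_L·tanβl)
     = 50·(222 − j57.5)/(50 − j255)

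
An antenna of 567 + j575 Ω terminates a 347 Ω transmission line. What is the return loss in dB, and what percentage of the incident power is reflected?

RL ≈ 4.88 dB; 32.5% of incident power reflected

Γ = (220 + j575)/(914 + j575), |Γ| = 0.57
RL = −20·log₁₀(0.57) = 4.88 dB
P_refl/P_inc = |Γ|² = 0.325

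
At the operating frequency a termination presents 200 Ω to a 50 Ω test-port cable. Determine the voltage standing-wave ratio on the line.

For a purely resistive load, VSWR = R_L/Z_0 or Z_0/R_L (whichever > 1) = 200/50

VSWR ≈ 4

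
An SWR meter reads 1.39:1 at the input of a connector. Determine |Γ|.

|Γ| = (S − 1)/(S + 1) = (1.39 − 1)/(1.39 + 1) = 0.39/2.39

|Γ| ≈ 0.163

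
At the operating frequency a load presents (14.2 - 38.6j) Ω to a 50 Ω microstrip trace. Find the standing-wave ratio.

VSWR ≈ 5.73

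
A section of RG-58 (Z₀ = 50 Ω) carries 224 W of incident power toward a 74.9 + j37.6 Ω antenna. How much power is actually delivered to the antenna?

|Γ| = |(24.9 + j37.6)/(124.9 + j37.6)| = 0.346
|Γ|² = 0.12
P_refl = |Γ|²·P_inc = 26.8 W, P_del = (1 − |Γ|²)·P_inc = 197 W

P_delivered ≈ 197 W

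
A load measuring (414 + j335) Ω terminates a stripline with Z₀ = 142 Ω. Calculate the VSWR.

Γ = (Z_L − Z_0)/(Z_L + Z_0) = (272 + j335)/(556 + j335)
|Γ| = 432/649 = 0.665
VSWR = (1 + |Γ|)/(1 − |Γ|) = 1.66/0.335

VSWR ≈ 4.97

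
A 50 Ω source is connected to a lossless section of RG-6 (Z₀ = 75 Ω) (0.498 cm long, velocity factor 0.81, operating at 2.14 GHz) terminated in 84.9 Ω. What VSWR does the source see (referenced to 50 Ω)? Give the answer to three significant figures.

VSWR ≈ 1.67

λ = v/f = 0.81·c / 2.14 GHz = 0.114 m
βl = 2π·l/λ = 2π × 0.0439 = 15.8°
tan(βl) = 0.283
Z_in = Z_0·(Z_L + jZ_0·tanβl)/(Z_0 + jZ_L·tanβl) = 83.2 − j5.41 Ω
Γ_s = (Z_in − Z_s)/(Z_in + Z_s) = (33.2 − j5.41)/(133 − j5.41), |Γ_s| = 0.252
VSWR = (1 + |Γ_s|)/(1 − |Γ_s|)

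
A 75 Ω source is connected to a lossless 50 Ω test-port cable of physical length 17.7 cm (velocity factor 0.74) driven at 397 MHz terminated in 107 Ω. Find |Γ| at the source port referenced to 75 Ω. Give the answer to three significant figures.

λ = v/f = 0.74·c / 397 MHz = 0.559 m
βl = 2π·l/λ = 2π × 0.317 = 114°
tan(βl) = -2.25
Z_in = Z_0·(Z_L + jZ_0·tanβl)/(Z_0 + jZ_L·tanβl) = 26.8 + j16.6 Ω
Γ_s = (Z_in − Z_s)/(Z_in + Z_s) = (-48.2 + j16.6)/(102 + j16.6), |Γ_s| = 0.494

|Γ| ≈ 0.494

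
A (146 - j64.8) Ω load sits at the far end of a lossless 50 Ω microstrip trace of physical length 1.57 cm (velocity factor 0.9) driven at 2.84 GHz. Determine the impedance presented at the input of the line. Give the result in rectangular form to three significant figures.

Z_in ≈ 16.3 − j19 Ω

λ = v/f = 0.9·c / 2.84 GHz = 0.0951 m
βl = 2π·l/λ = 2π × 0.165 = 59.5°
tan(βl) = tan(59.5°) = 1.69
Z_in = Z_0·(Z_L + jZ_0·tanβl)/(Z_0 + jZ_L·tanβl)
     = 50·(146 + j19.9)/(160 + j247)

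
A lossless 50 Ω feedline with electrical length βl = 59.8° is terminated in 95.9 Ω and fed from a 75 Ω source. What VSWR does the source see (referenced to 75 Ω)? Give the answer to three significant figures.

tan(βl) = 1.72
Z_in = Z_0·(Z_L + jZ_0·tanβl)/(Z_0 + jZ_L·tanβl) = 32 − j19.4 Ω
Γ_s = (Z_in − Z_s)/(Z_in + Z_s) = (-43 − j19.4)/(107 − j19.4), |Γ_s| = 0.434
VSWR = (1 + |Γ_s|)/(1 − |Γ_s|)

VSWR ≈ 2.54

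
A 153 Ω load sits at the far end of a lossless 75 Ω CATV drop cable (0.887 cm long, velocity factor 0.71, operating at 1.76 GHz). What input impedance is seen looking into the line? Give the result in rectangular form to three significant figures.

λ = v/f = 0.71·c / 1.76 GHz = 0.121 m
βl = 2π·l/λ = 2π × 0.0733 = 26.4°
tan(βl) = tan(26.4°) = 0.496
Z_in = Z_0·(Z_L + jZ_0·tanβl)/(Z_0 + jZ_L·tanβl)
     = 75·(153 + j37.2)/(75 + j75.9)

Z_in ≈ 94.2 − j58.1 Ω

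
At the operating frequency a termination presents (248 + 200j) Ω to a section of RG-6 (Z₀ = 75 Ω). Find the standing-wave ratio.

VSWR ≈ 5.58

Γ = (Z_L − Z_0)/(Z_L + Z_0) = (173 + j200)/(323 + j200)
|Γ| = 264/380 = 0.696
VSWR = (1 + |Γ|)/(1 − |Γ|) = 1.7/0.304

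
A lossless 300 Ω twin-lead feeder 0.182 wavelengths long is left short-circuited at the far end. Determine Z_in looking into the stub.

βl = 2π × 0.182 = 65.5°
tan(βl) = 2.2
For a short-circuited stub, Z_in = jZ_0·tan(βl)

Z_in ≈ +j659 Ω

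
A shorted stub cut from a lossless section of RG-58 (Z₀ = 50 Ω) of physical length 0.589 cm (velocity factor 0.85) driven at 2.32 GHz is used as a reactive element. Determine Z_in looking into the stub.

Z_in ≈ +j17.5 Ω

λ = v/f = 0.85·c / 2.32 GHz = 0.11 m
βl = 2π·l/λ = 2π × 0.0536 = 19.3°
tan(βl) = 0.35
For a shorted stub, Z_in = jZ_0·tan(βl)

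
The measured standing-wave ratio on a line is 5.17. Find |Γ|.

|Γ| ≈ 0.676

|Γ| = (S − 1)/(S + 1) = (5.17 − 1)/(5.17 + 1) = 4.17/6.17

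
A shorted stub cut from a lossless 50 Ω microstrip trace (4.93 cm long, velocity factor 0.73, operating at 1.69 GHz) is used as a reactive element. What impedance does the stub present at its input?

λ = v/f = 0.73·c / 1.69 GHz = 0.13 m
βl = 2π·l/λ = 2π × 0.38 = 137°
tan(βl) = -0.934
For a shorted stub, Z_in = jZ_0·tan(βl)

Z_in ≈ −j46.7 Ω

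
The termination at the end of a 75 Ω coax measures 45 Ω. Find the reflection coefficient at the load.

Γ = (Z_L − Z_0)/(Z_L + Z_0) = (45 − 75)/(45 + 75) = -30/120

Γ = -0.25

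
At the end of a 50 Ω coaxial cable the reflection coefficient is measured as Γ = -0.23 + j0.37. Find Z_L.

Z_L = Z_0·(1 + Γ)/(1 − Γ) = 50·(0.77 + j0.37)/(1.23 − j0.37)

Z_L ≈ 24.6 + j22.4 Ω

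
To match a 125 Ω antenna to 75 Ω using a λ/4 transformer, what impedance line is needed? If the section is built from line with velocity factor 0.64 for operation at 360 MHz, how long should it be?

Z_qwt = √(Z_0·R_L) = √(75 × 125) = √9375
λ = 0.64·c/f = 0.533 m, so l = λ/4 = 0.133 m

Z_qwt ≈ 96.8 Ω; length ≈ 13.3 cm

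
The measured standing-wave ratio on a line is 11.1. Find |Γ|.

|Γ| = (S − 1)/(S + 1) = (11.1 − 1)/(11.1 + 1) = 10.1/12.1

|Γ| ≈ 0.835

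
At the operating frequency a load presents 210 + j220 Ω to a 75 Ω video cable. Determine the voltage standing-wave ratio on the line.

Γ = (Z_L − Z_0)/(Z_L + Z_0) = (135 + j220)/(285 + j220)
|Γ| = 258/360 = 0.717
VSWR = (1 + |Γ|)/(1 − |Γ|) = 1.72/0.283

VSWR ≈ 6.07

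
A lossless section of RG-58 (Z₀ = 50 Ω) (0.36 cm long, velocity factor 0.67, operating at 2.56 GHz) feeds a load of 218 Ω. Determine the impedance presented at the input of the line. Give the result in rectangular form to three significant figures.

λ = v/f = 0.67·c / 2.56 GHz = 0.0785 m
βl = 2π·l/λ = 2π × 0.0459 = 16.5°
tan(βl) = tan(16.5°) = 0.296
Z_in = Z_0·(Z_L + jZ_0·tanβl)/(Z_0 + jZ_L·tanβl)
     = 50·(218 + j14.8)/(50 + j64.6)

Z_in ≈ 88.8 − j100 Ω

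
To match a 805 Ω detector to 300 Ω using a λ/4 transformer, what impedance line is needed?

Z_qwt ≈ 491 Ω

Z_qwt = √(Z_0·R_L) = √(300 × 805) = √241500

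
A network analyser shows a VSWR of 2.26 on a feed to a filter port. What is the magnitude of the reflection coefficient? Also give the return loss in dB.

|Γ| = (S − 1)/(S + 1) = (2.26 − 1)/(2.26 + 1) = 1.26/3.26
RL = −20·log₁₀|Γ| = −20·log₁₀(0.387)

|Γ| ≈ 0.387; return loss ≈ 8.26 dB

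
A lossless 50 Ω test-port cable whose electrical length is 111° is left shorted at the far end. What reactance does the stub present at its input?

X_in ≈ -130 Ω (capacitive)

tan(βl) = -2.61
For a shorted stub, Z_in = jZ_0·tan(βl)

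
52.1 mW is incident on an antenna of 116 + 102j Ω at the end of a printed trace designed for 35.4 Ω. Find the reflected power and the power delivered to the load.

|Γ| = |(80.6 + j102)/(151.4 + j102)| = 0.712
|Γ|² = 0.507
P_refl = |Γ|²·P_inc = 26.4 mW, P_del = (1 − |Γ|²)·P_inc = 25.7 mW

P_reflected ≈ 26.4 mW; P_delivered ≈ 25.7 mW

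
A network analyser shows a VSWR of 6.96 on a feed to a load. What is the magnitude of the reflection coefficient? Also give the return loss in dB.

|Γ| = (S − 1)/(S + 1) = (6.96 − 1)/(6.96 + 1) = 5.96/7.96
RL = −20·log₁₀|Γ| = −20·log₁₀(0.749)

|Γ| ≈ 0.749; return loss ≈ 2.51 dB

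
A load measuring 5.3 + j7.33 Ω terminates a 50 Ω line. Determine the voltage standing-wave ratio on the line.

VSWR ≈ 9.64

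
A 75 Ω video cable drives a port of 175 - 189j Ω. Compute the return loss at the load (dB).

Γ = (100 − j189)/(250 − j189), |Γ| = 0.682
RL = −20·log₁₀|Γ| = −20·log₁₀(0.682)

RL ≈ 3.32 dB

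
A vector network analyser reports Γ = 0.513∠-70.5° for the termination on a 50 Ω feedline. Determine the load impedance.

Z_L ≈ 40 − j52.5 Ω

Z_L = Z_0·(1 + Γ)/(1 − Γ) = 50·(1.17 − j0.484)/(0.829 + j0.484)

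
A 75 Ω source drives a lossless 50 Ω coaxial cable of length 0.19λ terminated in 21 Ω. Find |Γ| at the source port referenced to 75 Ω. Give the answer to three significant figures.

βl = 2π × 0.19 = 68.4°
tan(βl) = 2.53
Z_in = Z_0·(Z_L + jZ_0·tanβl)/(Z_0 + jZ_L·tanβl) = 72.9 + j48.9 Ω
Γ_s = (Z_in − Z_s)/(Z_in + Z_s) = (-2.09 + j48.9)/(148 + j48.9), |Γ_s| = 0.314

|Γ| ≈ 0.314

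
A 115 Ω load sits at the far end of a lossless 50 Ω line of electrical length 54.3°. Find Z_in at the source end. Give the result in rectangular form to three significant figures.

Z_in ≈ 30 − j26.5 Ω

tan(βl) = tan(54.3°) = 1.39
Z_in = Z_0·(Z_L + jZ_0·tanβl)/(Z_0 + jZ_L·tanβl)
     = 50·(115 + j69.6)/(50 + j160)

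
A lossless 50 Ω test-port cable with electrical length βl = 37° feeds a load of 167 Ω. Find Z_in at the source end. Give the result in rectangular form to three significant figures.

tan(βl) = tan(37°) = 0.754
Z_in = Z_0·(Z_L + jZ_0·tanβl)/(Z_0 + jZ_L·tanβl)
     = 50·(167 + j37.7)/(50 + j126)

Z_in ≈ 35.7 − j52.2 Ω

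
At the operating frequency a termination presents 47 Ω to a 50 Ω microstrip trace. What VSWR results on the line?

VSWR ≈ 1.06

For a purely resistive load, VSWR = R_L/Z_0 or Z_0/R_L (whichever > 1) = 50/47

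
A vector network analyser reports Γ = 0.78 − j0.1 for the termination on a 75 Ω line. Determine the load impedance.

Z_L ≈ 490 − j257 Ω

Z_L = Z_0·(1 + Γ)/(1 − Γ) = 75·(1.78 − j0.1)/(0.22 + j0.1)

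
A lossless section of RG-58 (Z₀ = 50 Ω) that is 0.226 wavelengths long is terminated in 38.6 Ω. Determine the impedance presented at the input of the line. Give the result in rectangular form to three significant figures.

Z_in ≈ 63.8 + j4.96 Ω

βl = 2π × 0.226 = 81.4°
tan(βl) = tan(81.4°) = 6.58
Z_in = Z_0·(Z_L + jZ_0·tanβl)/(Z_0 + jZ_L·tanβl)
     = 50·(38.6 + j329)/(50 + j254)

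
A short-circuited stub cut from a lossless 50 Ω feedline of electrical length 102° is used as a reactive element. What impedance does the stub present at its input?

tan(βl) = -4.7
For a short-circuited stub, Z_in = jZ_0·tan(βl)

Z_in ≈ −j235 Ω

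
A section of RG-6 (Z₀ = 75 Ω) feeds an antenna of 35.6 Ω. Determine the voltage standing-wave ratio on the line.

Γ = (35.6 − 75)/(35.6 + 75) = -0.356
VSWR = (1 + 0.356)/(1 − 0.356)

VSWR ≈ 2.11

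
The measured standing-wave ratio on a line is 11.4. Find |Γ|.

|Γ| ≈ 0.839

|Γ| = (S − 1)/(S + 1) = (11.4 − 1)/(11.4 + 1) = 10.4/12.4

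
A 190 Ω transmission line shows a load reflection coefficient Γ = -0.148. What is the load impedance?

Z_L = Z_0·(1 + Γ)/(1 − Γ) = 190·(0.852)/(1.15)

Z_L ≈ 141 Ω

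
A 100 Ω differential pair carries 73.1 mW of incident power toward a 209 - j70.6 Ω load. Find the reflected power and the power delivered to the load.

P_reflected ≈ 12.3 mW; P_delivered ≈ 60.8 mW

|Γ| = |(109 − j70.6)/(309 − j70.6)| = 0.41
|Γ|² = 0.168
P_refl = |Γ|²·P_inc = 12.3 mW, P_del = (1 − |Γ|²)·P_inc = 60.8 mW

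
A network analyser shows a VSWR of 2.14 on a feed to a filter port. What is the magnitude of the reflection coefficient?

|Γ| ≈ 0.363

|Γ| = (S − 1)/(S + 1) = (2.14 − 1)/(2.14 + 1) = 1.14/3.14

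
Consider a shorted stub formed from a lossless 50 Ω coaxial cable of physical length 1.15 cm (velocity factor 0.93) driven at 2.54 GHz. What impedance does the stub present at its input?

Z_in ≈ +j38.6 Ω

λ = v/f = 0.93·c / 2.54 GHz = 0.11 m
βl = 2π·l/λ = 2π × 0.105 = 37.7°
tan(βl) = 0.773
For a shorted stub, Z_in = jZ_0·tan(βl)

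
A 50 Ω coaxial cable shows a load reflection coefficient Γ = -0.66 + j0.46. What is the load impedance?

Z_L ≈ 5.94 + j15.5 Ω

Z_L = Z_0·(1 + Γ)/(1 − Γ) = 50·(0.34 + j0.46)/(1.66 − j0.46)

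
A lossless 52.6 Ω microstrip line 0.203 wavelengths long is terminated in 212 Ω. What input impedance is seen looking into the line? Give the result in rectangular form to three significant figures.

βl = 2π × 0.203 = 73.1°
tan(βl) = tan(73.1°) = 3.29
Z_in = Z_0·(Z_L + jZ_0·tanβl)/(Z_0 + jZ_L·tanβl)
     = 52.6·(212 + j173)/(52.6 + j697)

Z_in ≈ 14.2 − j14.9 Ω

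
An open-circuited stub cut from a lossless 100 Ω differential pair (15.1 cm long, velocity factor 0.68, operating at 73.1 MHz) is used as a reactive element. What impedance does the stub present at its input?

λ = v/f = 0.68·c / 73.1 MHz = 2.79 m
βl = 2π·l/λ = 2π × 0.0541 = 19.5°
tan(βl) = 0.354
For an open-circuited stub, Z_in = −jZ_0·cot(βl) = −jZ_0/tan(βl)

Z_in ≈ −j283 Ω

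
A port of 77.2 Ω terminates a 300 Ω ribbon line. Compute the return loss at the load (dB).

RL ≈ 4.57 dB

Γ = (77.2 − 300)/(77.2 + 300) = -0.591
RL = −20·log₁₀|Γ| = −20·log₁₀(0.591)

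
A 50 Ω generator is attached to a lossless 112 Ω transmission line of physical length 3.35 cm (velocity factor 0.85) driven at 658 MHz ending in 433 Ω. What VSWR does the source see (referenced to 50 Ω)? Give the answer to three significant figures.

λ = v/f = 0.85·c / 658 MHz = 0.388 m
βl = 2π·l/λ = 2π × 0.0864 = 31.1°
tan(βl) = 0.604
Z_in = Z_0·(Z_L + jZ_0·tanβl)/(Z_0 + jZ_L·tanβl) = 91.6 − j146 Ω
Γ_s = (Z_in − Z_s)/(Z_in + Z_s) = (41.6 − j146)/(142 − j146), |Γ_s| = 0.747
VSWR = (1 + |Γ_s|)/(1 − |Γ_s|)

VSWR ≈ 6.9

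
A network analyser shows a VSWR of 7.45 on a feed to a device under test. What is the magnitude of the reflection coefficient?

|Γ| = (S − 1)/(S + 1) = (7.45 − 1)/(7.45 + 1) = 6.45/8.45

|Γ| ≈ 0.763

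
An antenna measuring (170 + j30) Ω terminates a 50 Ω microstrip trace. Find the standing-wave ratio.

VSWR ≈ 3.52

Γ = (Z_L − Z_0)/(Z_L + Z_0) = (120 + j30)/(220 + j30)
|Γ| = 124/222 = 0.557
VSWR = (1 + |Γ|)/(1 − |Γ|) = 1.56/0.443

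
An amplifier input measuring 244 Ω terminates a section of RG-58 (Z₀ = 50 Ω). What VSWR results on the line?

For a purely resistive load, VSWR = R_L/Z_0 or Z_0/R_L (whichever > 1) = 244/50

VSWR ≈ 4.88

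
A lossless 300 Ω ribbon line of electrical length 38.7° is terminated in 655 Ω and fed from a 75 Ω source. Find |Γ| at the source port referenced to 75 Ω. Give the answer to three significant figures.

|Γ| ≈ 0.721

tan(βl) = 0.801
Z_in = Z_0·(Z_L + jZ_0·tanβl)/(Z_0 + jZ_L·tanβl) = 265 − j223 Ω
Γ_s = (Z_in − Z_s)/(Z_in + Z_s) = (190 − j223)/(340 − j223), |Γ_s| = 0.721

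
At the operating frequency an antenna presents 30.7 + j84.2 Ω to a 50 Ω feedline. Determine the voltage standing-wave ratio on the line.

VSWR ≈ 6.71

Γ = (Z_L − Z_0)/(Z_L + Z_0) = (-19.3 + j84.2)/(80.7 + j84.2)
|Γ| = 86.4/117 = 0.741
VSWR = (1 + |Γ|)/(1 − |Γ|) = 1.74/0.259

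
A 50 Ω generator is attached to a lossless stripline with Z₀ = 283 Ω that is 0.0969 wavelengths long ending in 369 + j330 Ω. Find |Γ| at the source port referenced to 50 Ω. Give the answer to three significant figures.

|Γ| ≈ 0.876

βl = 2π × 0.0969 = 34.9°
tan(βl) = 0.697
Z_in = Z_0·(Z_L + jZ_0·tanβl)/(Z_0 + jZ_L·tanβl) = 637 − j275 Ω
Γ_s = (Z_in − Z_s)/(Z_in + Z_s) = (587 − j275)/(687 − j275), |Γ_s| = 0.876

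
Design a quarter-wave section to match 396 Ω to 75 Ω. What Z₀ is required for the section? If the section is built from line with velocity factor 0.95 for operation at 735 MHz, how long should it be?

Z_qwt = √(Z_0·R_L) = √(75 × 396) = √29700
λ = 0.95·c/f = 0.388 m, so l = λ/4 = 0.0969 m

Z_qwt ≈ 172 Ω; length ≈ 9.69 cm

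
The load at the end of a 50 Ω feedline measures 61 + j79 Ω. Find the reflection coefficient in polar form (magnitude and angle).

Γ ≈ 0.585 ∠ 46.6°

Γ = (Z_L − Z_0)/(Z_L + Z_0) = (11 + j79)/(111 + j79)
|Γ| = 79.8/136 = 0.585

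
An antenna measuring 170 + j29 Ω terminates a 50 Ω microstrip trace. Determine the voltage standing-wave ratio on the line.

VSWR ≈ 3.51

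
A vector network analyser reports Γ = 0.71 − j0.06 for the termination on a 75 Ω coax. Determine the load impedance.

Z_L ≈ 421 − j103 Ω

Z_L = Z_0·(1 + Γ)/(1 − Γ) = 75·(1.71 − j0.06)/(0.29 + j0.06)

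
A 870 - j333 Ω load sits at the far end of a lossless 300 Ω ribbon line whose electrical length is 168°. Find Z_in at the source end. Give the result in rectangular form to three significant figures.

Z_in ≈ 944 + j242 Ω

tan(βl) = tan(168°) = -0.213
Z_in = Z_0·(Z_L + jZ_0·tanβl)/(Z_0 + jZ_L·tanβl)
     = 300·(870 − j397)/(229 − j185)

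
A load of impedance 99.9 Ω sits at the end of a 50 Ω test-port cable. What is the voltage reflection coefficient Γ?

Γ = (Z_L − Z_0)/(Z_L + Z_0) = (99.9 − 50)/(99.9 + 50) = 49.9/149.9

Γ = 0.333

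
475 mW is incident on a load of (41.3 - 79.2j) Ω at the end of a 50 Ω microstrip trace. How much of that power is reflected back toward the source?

|Γ| = |(-8.7 − j79.2)/(91.3 − j79.2)| = 0.659
|Γ|² = 0.435
P_refl = |Γ|²·P_inc = 206 mW, P_del = (1 − |Γ|²)·P_inc = 269 mW

P_reflected ≈ 206 mW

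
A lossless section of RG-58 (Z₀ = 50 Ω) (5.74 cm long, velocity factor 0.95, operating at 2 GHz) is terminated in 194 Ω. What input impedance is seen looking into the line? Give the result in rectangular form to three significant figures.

λ = v/f = 0.95·c / 2 GHz = 0.142 m
βl = 2π·l/λ = 2π × 0.403 = 145°
tan(βl) = tan(145°) = -0.7
Z_in = Z_0·(Z_L + jZ_0·tanβl)/(Z_0 + jZ_L·tanβl)
     = 50·(194 − j35)/(50 − j136)

Z_in ≈ 34.5 + j58.7 Ω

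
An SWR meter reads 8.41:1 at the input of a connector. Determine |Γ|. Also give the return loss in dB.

|Γ| ≈ 0.787; return loss ≈ 2.08 dB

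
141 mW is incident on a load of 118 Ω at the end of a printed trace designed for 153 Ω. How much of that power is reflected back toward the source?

P_reflected ≈ 2.35 mW

Γ = (118 − 153)/(118 + 153) = -0.129
|Γ|² = 0.0167
P_refl = |Γ|²·P_inc = 2.35 mW, P_del = (1 − |Γ|²)·P_inc = 139 mW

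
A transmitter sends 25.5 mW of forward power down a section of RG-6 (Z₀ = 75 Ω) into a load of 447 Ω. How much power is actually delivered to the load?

P_delivered ≈ 12.5 mW

Γ = (447 − 75)/(447 + 75) = 0.713
|Γ|² = 0.508
P_refl = |Γ|²·P_inc = 13 mW, P_del = (1 − |Γ|²)·P_inc = 12.5 mW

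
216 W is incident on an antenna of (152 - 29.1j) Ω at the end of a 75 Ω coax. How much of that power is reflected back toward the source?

P_reflected ≈ 27.9 W

|Γ| = |(77 − j29.1)/(227 − j29.1)| = 0.36
|Γ|² = 0.129
P_refl = |Γ|²·P_inc = 27.9 W, P_del = (1 − |Γ|²)·P_inc = 188 W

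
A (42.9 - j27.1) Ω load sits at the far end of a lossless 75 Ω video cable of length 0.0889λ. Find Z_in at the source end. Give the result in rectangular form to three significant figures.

Z_in ≈ 36.6 + j5.46 Ω

βl = 2π × 0.0889 = 32°
tan(βl) = tan(32°) = 0.625
Z_in = Z_0·(Z_L + jZ_0·tanβl)/(Z_0 + jZ_L·tanβl)
     = 75·(42.9 + j19.8)/(91.9 + j26.8)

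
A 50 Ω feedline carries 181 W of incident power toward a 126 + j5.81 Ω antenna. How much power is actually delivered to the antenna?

P_delivered ≈ 147 W

|Γ| = |(76 + j5.81)/(176 + j5.81)| = 0.433
|Γ|² = 0.187
P_refl = |Γ|²·P_inc = 33.9 W, P_del = (1 − |Γ|²)·P_inc = 147 W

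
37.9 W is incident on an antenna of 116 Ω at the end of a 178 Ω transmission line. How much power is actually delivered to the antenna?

P_delivered ≈ 36.2 W

Γ = (116 − 178)/(116 + 178) = -0.211
|Γ|² = 0.0445
P_refl = |Γ|²·P_inc = 1.69 W, P_del = (1 − |Γ|²)·P_inc = 36.2 W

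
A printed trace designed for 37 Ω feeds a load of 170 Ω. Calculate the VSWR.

For a purely resistive load, VSWR = R_L/Z_0 or Z_0/R_L (whichever > 1) = 170/37

VSWR ≈ 4.59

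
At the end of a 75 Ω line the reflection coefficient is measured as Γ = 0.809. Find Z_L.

Z_L = Z_0·(1 + Γ)/(1 − Γ) = 75·(1.81)/(0.191)

Z_L ≈ 710 Ω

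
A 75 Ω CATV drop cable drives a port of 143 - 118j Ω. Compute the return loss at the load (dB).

RL ≈ 5.2 dB

Γ = (68 − j118)/(218 − j118), |Γ| = 0.549
RL = −20·log₁₀|Γ| = −20·log₁₀(0.549)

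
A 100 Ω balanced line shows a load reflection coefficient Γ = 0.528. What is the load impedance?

Z_L = Z_0·(1 + Γ)/(1 − Γ) = 100·(1.53)/(0.472)

Z_L ≈ 324 Ω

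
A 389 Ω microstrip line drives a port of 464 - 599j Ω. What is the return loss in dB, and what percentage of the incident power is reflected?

Γ = (75 − j599)/(853 − j599), |Γ| = 0.579
RL = −20·log₁₀(0.579) = 4.74 dB
P_refl/P_inc = |Γ|² = 0.335

RL ≈ 4.74 dB; 33.5% of incident power reflected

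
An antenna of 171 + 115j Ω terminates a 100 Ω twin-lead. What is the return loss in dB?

Γ = (71 + j115)/(271 + j115), |Γ| = 0.459
RL = −20·log₁₀|Γ| = −20·log₁₀(0.459)

RL ≈ 6.76 dB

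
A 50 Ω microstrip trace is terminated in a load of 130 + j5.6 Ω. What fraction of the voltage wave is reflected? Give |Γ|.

|Γ| ≈ 0.445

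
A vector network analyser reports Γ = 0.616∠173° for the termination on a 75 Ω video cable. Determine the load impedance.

Z_L = Z_0·(1 + Γ)/(1 − Γ) = 75·(0.389 + j0.0751)/(1.61 − j0.0751)

Z_L ≈ 17.9 + j4.33 Ω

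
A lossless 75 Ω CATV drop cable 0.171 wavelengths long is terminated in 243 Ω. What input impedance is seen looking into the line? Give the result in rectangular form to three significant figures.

Z_in ≈ 29.1 − j35.8 Ω

βl = 2π × 0.171 = 61.6°
tan(βl) = tan(61.6°) = 1.85
Z_in = Z_0·(Z_L + jZ_0·tanβl)/(Z_0 + jZ_L·tanβl)
     = 75·(243 + j138)/(75 + j449)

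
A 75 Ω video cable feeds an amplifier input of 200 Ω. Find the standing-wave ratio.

VSWR ≈ 2.67

Γ = (200 − 75)/(200 + 75) = 0.455
VSWR = (1 + 0.455)/(1 − 0.455)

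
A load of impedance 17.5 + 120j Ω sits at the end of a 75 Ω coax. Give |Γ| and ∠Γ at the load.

Γ ≈ 0.878 ∠ 63.2°

Γ = (Z_L − Z_0)/(Z_L + Z_0) = (-57.5 + j120)/(92.5 + j120)
|Γ| = 133/152 = 0.878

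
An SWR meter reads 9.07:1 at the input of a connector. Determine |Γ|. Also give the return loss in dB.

|Γ| ≈ 0.801; return loss ≈ 1.92 dB

|Γ| = (S − 1)/(S + 1) = (9.07 − 1)/(9.07 + 1) = 8.07/10.1
RL = −20·log₁₀|Γ| = −20·log₁₀(0.801)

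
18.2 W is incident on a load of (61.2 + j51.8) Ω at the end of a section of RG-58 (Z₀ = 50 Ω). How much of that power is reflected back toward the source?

P_reflected ≈ 3.4 W

|Γ| = |(11.2 + j51.8)/(111.2 + j51.8)| = 0.432
|Γ|² = 0.187
P_refl = |Γ|²·P_inc = 3.4 W, P_del = (1 − |Γ|²)·P_inc = 14.8 W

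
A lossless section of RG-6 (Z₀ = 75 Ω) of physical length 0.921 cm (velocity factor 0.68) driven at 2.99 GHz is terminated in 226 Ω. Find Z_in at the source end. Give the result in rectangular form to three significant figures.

Z_in ≈ 40.8 − j54.2 Ω

λ = v/f = 0.68·c / 2.99 GHz = 0.0682 m
βl = 2π·l/λ = 2π × 0.135 = 48.6°
tan(βl) = tan(48.6°) = 1.13
Z_in = Z_0·(Z_L + jZ_0·tanβl)/(Z_0 + jZ_L·tanβl)
     = 75·(226 + j85.1)/(75 + j256)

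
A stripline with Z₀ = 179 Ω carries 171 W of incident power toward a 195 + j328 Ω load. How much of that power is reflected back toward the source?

|Γ| = |(16 + j328)/(374 + j328)| = 0.66
|Γ|² = 0.436
P_refl = |Γ|²·P_inc = 74.5 W, P_del = (1 − |Γ|²)·P_inc = 96.5 W

P_reflected ≈ 74.5 W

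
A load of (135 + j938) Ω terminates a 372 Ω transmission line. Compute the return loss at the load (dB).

RL ≈ 0.844 dB

Γ = (-237 + j938)/(507 + j938), |Γ| = 0.907
RL = −20·log₁₀|Γ| = −20·log₁₀(0.907)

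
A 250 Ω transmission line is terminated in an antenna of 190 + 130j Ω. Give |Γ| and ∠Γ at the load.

Γ = (Z_L − Z_0)/(Z_L + Z_0) = (-60 + j130)/(440 + j130)
|Γ| = 143/459 = 0.312

Γ ≈ 0.312 ∠ 98.3°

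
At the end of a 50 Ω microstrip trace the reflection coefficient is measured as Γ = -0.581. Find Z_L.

Z_L = Z_0·(1 + Γ)/(1 − Γ) = 50·(0.419)/(1.58)

Z_L ≈ 13.3 Ω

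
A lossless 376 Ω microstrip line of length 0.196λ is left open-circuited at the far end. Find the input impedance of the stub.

βl = 2π × 0.196 = 70.6°
tan(βl) = 2.83
For an open-circuited stub, Z_in = −jZ_0·cot(βl) = −jZ_0/tan(βl)

Z_in ≈ −j133 Ω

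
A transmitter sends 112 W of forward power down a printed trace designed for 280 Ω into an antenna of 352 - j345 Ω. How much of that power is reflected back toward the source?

|Γ| = |(72 − j345)/(632 − j345)| = 0.489
|Γ|² = 0.24
P_refl = |Γ|²·P_inc = 26.8 W, P_del = (1 − |Γ|²)·P_inc = 85.2 W

P_reflected ≈ 26.8 W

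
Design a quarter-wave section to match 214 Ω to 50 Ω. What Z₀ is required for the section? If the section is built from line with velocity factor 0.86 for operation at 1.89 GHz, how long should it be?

Z_qwt = √(Z_0·R_L) = √(50 × 214) = √10700
λ = 0.86·c/f = 0.137 m, so l = λ/4 = 0.0341 m

Z_qwt ≈ 103 Ω; length ≈ 3.41 cm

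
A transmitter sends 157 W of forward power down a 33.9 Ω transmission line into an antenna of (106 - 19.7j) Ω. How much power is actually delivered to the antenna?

P_delivered ≈ 113 W

|Γ| = |(72.1 − j19.7)/(139.9 − j19.7)| = 0.529
|Γ|² = 0.28
P_refl = |Γ|²·P_inc = 43.9 W, P_del = (1 − |Γ|²)·P_inc = 113 W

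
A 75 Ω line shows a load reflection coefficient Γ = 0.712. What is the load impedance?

Z_L = Z_0·(1 + Γ)/(1 − Γ) = 75·(1.71)/(0.288)

Z_L ≈ 446 Ω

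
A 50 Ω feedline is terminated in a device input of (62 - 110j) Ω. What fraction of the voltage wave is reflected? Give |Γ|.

Γ = (Z_L − Z_0)/(Z_L + Z_0) = (12 − j110)/(112 − j110)
|Γ| = 111/157

|Γ| ≈ 0.705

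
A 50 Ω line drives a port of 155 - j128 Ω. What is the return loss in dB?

RL ≈ 3.29 dB

Γ = (105 − j128)/(205 − j128), |Γ| = 0.685
RL = −20·log₁₀|Γ| = −20·log₁₀(0.685)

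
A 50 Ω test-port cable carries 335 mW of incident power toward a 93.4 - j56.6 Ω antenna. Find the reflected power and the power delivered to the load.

P_reflected ≈ 71.7 mW; P_delivered ≈ 263 mW

|Γ| = |(43.4 − j56.6)/(143.4 − j56.6)| = 0.463
|Γ|² = 0.214
P_refl = |Γ|²·P_inc = 71.7 mW, P_del = (1 − |Γ|²)·P_inc = 263 mW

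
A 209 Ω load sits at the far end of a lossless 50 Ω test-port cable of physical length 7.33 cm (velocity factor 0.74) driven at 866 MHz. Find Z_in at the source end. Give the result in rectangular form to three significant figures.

Z_in ≈ 12.6 + j10.8 Ω

λ = v/f = 0.74·c / 866 MHz = 0.256 m
βl = 2π·l/λ = 2π × 0.286 = 103°
tan(βl) = tan(103°) = -4.35
Z_in = Z_0·(Z_L + jZ_0·tanβl)/(Z_0 + jZ_L·tanβl)
     = 50·(209 − j218)/(50 − j910)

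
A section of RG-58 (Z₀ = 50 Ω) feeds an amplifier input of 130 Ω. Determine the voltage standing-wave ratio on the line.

Γ = (130 − 50)/(130 + 50) = 0.444
VSWR = (1 + 0.444)/(1 − 0.444)

VSWR ≈ 2.6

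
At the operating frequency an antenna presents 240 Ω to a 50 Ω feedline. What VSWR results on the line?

VSWR ≈ 4.8

Γ = (240 − 50)/(240 + 50) = 0.655
VSWR = (1 + 0.655)/(1 − 0.655)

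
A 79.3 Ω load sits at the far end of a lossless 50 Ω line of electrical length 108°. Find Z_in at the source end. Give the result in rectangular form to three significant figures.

Z_in ≈ 33.5 + j9.39 Ω

tan(βl) = tan(108°) = -3.08
Z_in = Z_0·(Z_L + jZ_0·tanβl)/(Z_0 + jZ_L·tanβl)
     = 50·(79.3 − j154)/(50 − j244)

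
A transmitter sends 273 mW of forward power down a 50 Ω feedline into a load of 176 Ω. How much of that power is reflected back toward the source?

P_reflected ≈ 84.9 mW

Γ = (176 − 50)/(176 + 50) = 0.558
|Γ|² = 0.311
P_refl = |Γ|²·P_inc = 84.9 mW, P_del = (1 − |Γ|²)·P_inc = 188 mW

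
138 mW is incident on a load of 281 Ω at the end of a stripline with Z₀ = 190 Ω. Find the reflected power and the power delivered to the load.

P_reflected ≈ 5.15 mW; P_delivered ≈ 133 mW

Γ = (281 − 190)/(281 + 190) = 0.193
|Γ|² = 0.0373
P_refl = |Γ|²·P_inc = 5.15 mW, P_del = (1 − |Γ|²)·P_inc = 133 mW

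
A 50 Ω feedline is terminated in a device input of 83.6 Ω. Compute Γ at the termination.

Γ = (Z_L − Z_0)/(Z_L + Z_0) = (83.6 − 50)/(83.6 + 50) = 33.6/133.6

Γ = 0.251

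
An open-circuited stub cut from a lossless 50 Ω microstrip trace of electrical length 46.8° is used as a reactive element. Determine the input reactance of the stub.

tan(βl) = 1.06
For an open-circuited stub, Z_in = −jZ_0·cot(βl) = −jZ_0/tan(βl)

X_in ≈ -47 Ω (capacitive)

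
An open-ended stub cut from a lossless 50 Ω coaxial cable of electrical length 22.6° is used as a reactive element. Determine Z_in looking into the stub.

Z_in ≈ −j120 Ω

tan(βl) = 0.416
For an open-ended stub, Z_in = −jZ_0·cot(βl) = −jZ_0/tan(βl)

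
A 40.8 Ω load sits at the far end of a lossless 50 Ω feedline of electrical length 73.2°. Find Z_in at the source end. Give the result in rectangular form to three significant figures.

tan(βl) = tan(73.2°) = 3.31
Z_in = Z_0·(Z_L + jZ_0·tanβl)/(Z_0 + jZ_L·tanβl)
     = 50·(40.8 + j166)/(50 + j135)

Z_in ≈ 58.8 + j6.66 Ω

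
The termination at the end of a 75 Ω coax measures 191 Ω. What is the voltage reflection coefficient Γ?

Γ = 0.436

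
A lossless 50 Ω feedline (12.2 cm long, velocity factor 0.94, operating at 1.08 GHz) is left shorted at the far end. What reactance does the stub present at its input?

X_in ≈ -10.4 Ω (capacitive)

λ = v/f = 0.94·c / 1.08 GHz = 0.261 m
βl = 2π·l/λ = 2π × 0.467 = 168°
tan(βl) = -0.209
For a shorted stub, Z_in = jZ_0·tan(βl)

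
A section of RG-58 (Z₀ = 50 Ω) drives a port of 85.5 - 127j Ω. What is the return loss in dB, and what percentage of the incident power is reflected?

Γ = (35.5 − j127)/(135.5 − j127), |Γ| = 0.71
RL = −20·log₁₀(0.71) = 2.97 dB
P_refl/P_inc = |Γ|² = 0.504

RL ≈ 2.97 dB; 50.4% of incident power reflected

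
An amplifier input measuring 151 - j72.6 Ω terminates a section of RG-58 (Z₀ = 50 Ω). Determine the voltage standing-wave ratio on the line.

VSWR ≈ 3.79

Γ = (Z_L − Z_0)/(Z_L + Z_0) = (101 − j72.6)/(201 − j72.6)
|Γ| = 124/214 = 0.582
VSWR = (1 + |Γ|)/(1 − |Γ|) = 1.58/0.418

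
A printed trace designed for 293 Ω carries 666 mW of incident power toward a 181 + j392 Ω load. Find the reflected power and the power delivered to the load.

|Γ| = |(-112 + j392)/(474 + j392)| = 0.663
|Γ|² = 0.439
P_refl = |Γ|²·P_inc = 293 mW, P_del = (1 − |Γ|²)·P_inc = 373 mW

P_reflected ≈ 293 mW; P_delivered ≈ 373 mW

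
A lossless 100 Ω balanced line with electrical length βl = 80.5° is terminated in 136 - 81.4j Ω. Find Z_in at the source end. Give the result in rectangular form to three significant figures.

tan(βl) = tan(80.5°) = 5.98
Z_in = Z_0·(Z_L + jZ_0·tanβl)/(Z_0 + jZ_L·tanβl)
     = 100·(136 + j516)/(586 + j813)

Z_in ≈ 49.7 + j19.1 Ω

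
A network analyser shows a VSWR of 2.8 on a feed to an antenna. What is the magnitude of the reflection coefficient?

|Γ| = (S − 1)/(S + 1) = (2.8 − 1)/(2.8 + 1) = 1.8/3.8

|Γ| ≈ 0.474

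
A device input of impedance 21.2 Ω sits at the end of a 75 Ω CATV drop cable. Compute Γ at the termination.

Γ = -0.559

Γ = (Z_L − Z_0)/(Z_L + Z_0) = (21.2 − 75)/(21.2 + 75) = -53.8/96.2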